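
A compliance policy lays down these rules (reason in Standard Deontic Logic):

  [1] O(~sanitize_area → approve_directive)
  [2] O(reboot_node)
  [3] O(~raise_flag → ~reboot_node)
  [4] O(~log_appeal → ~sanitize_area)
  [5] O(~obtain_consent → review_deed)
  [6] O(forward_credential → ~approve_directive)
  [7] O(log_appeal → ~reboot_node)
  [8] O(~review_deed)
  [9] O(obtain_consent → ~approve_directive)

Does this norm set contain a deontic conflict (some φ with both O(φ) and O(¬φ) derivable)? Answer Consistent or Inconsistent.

Inconsistent

Premise 8 gives O(~review_deed).
Premise 5, O(~obtain_consent → review_deed), contraposes to O(~review_deed → obtain_consent); with O(~review_deed) we get O(obtain_consent).
From O(obtain_consent) and premise 9, O(obtain_consent → ~approve_directive), we obtain O(~approve_directive).
The contrapositive of premise 1 (O(~sanitize_area → approve_directive)) is O(~approve_directive → sanitize_area), and O(~approve_directive) is already established, so O(sanitize_area).
Premise 4, O(~log_appeal → ~sanitize_area), contraposes to O(sanitize_area → log_appeal); with O(sanitize_area) we get O(log_appeal).
With premise 7, O(log_appeal → ~reboot_node), the K-axiom yields O(~reboot_node).
However, premise 2 gives O(reboot_node).
We now have both O(~reboot_node) and O(reboot_node) — reboot_node is simultaneously obligatory and forbidden, violating the D-axiom.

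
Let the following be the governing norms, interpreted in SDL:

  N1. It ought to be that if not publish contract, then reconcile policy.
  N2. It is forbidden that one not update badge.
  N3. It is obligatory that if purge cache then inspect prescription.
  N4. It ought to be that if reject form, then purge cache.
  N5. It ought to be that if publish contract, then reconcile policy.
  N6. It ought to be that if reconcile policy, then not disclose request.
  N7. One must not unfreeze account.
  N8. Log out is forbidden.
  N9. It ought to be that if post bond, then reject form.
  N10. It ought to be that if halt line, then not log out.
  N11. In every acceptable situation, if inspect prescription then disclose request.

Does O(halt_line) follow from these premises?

No

Premise 10 is O(halt_line → ¬log_out); even if O(¬log_out) held, inferring O(halt_line) would be affirming the consequent — invalid.
No other premise forces O(halt_line). An ideal world satisfying every premise can still have halt_line false, so O(halt_line) is not derivable.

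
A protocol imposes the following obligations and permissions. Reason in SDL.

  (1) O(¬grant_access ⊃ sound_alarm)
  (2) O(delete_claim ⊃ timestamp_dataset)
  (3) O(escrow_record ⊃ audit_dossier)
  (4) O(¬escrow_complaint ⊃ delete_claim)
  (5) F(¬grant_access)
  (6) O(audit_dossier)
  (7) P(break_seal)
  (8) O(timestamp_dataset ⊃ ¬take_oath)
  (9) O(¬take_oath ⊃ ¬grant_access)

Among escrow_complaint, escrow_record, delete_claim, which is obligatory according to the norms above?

Premise 5, F(¬grant_access), is equivalent to O(grant_access).
Premise 9 is O(¬take_oath ⊃ ¬grant_access); contrapositively O(grant_access ⊃ take_oath). Since O(grant_access) holds, K gives O(take_oath).
Premise 8 is O(timestamp_dataset ⊃ ¬take_oath); contrapositively O(take_oath ⊃ ¬timestamp_dataset). Since O(take_oath) holds, K gives O(¬timestamp_dataset).
Premise 2, O(delete_claim ⊃ timestamp_dataset), contraposes to O(¬timestamp_dataset ⊃ ¬delete_claim); with O(¬timestamp_dataset) we get O(¬delete_claim).
Premise 4, O(¬escrow_complaint ⊃ delete_claim), contraposes to O(¬delete_claim ⊃ escrow_complaint); with O(¬delete_claim) we get O(escrow_complaint).
So O(escrow_complaint) holds — escrow_complaint is obligatory. None of the other listed options is made obligatory by any chain of premises.

escrow_complaint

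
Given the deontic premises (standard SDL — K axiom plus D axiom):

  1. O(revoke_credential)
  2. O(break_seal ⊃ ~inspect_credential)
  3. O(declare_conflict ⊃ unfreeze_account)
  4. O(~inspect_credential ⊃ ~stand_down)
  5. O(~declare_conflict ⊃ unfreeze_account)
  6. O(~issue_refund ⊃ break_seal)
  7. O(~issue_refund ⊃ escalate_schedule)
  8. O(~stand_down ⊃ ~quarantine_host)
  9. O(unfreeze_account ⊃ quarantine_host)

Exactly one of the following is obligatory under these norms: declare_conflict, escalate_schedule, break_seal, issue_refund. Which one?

Premises 5 and 3 cover both cases: O(~declare_conflict ⊃ unfreeze_account) and O(declare_conflict ⊃ unfreeze_account). Since ~declare_conflict ∨ declare_conflict is a tautology, O(unfreeze_account) follows.
With premise 9, O(unfreeze_account ⊃ quarantine_host), the K-axiom yields O(quarantine_host).
Premise 8, O(~stand_down ⊃ ~quarantine_host), contraposes to O(quarantine_host ⊃ stand_down); with O(quarantine_host) we get O(stand_down).
The contrapositive of premise 4 (O(~inspect_credential ⊃ ~stand_down)) is O(stand_down ⊃ inspect_credential), and O(stand_down) is already established, so O(inspect_credential).
The contrapositive of premise 2 (O(break_seal ⊃ ~inspect_credential)) is O(inspect_credential ⊃ ~break_seal), and O(inspect_credential) is already established, so O(~break_seal).
Premise 6, O(~issue_refund ⊃ break_seal), contraposes to O(~break_seal ⊃ issue_refund); with O(~break_seal) we get O(issue_refund).
So O(issue_refund) holds — issue_refund is obligatory. None of the other listed options is made obligatory by any chain of premises.

issue_refund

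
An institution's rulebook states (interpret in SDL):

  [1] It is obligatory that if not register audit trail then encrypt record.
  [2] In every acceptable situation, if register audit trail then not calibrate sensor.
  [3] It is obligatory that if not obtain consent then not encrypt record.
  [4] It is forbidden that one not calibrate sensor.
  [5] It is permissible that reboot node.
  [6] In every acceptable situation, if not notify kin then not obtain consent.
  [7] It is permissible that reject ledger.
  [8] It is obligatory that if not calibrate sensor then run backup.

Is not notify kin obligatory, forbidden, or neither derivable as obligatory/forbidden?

Forbidden

F(¬calibrate_sensor) at premise 4 means O(calibrate_sensor).
Premise 2 is O(register_audit_trail → ¬calibrate_sensor); contrapositively O(calibrate_sensor → ¬register_audit_trail). Since O(calibrate_sensor) holds, K gives O(¬register_audit_trail).
Premise 1 is O(¬register_audit_trail → encrypt_record); since O(¬register_audit_trail), deontic closure gives O(encrypt_record).
The contrapositive of premise 3 (O(¬obtain_consent → ¬encrypt_record)) is O(encrypt_record → obtain_consent), and O(encrypt_record) is already established, so O(obtain_consent).
The contrapositive of premise 6 (O(¬notify_kin → ¬obtain_consent)) is O(obtain_consent → notify_kin), and O(obtain_consent) is already established, so O(notify_kin).
Premises 5, 7, 8 do not contribute to this derivation.
Thus O(notify_kin), which is F(¬notify_kin): ¬notify_kin is forbidden.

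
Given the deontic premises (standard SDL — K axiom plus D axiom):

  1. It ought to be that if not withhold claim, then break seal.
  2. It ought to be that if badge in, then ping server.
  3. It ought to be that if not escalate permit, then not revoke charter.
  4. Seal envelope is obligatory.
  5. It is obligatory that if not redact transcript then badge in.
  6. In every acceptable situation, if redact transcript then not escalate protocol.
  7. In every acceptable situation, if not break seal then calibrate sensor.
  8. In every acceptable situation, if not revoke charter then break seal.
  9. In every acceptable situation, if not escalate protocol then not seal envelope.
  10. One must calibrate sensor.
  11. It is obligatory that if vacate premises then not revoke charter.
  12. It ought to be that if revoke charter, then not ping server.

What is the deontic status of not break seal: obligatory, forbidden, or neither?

Premise 4 gives O(seal_envelope).
Premise 9 is O(¬escalate_protocol → ¬seal_envelope); contrapositively O(seal_envelope → escalate_protocol). Since O(seal_envelope) holds, K gives O(escalate_protocol).
Premise 6 is O(redact_transcript → ¬escalate_protocol); contrapositively O(escalate_protocol → ¬redact_transcript). Since O(escalate_protocol) holds, K gives O(¬redact_transcript).
From O(¬redact_transcript) and premise 5, O(¬redact_transcript → badge_in), we obtain O(badge_in).
With premise 2, O(badge_in → ping_server), the K-axiom yields O(ping_server).
The contrapositive of premise 12 (O(revoke_charter → ¬ping_server)) is O(ping_server → ¬revoke_charter), and O(ping_server) is already established, so O(¬revoke_charter).
Applying K to premise 8 (O(¬revoke_charter → break_seal)) and O(¬revoke_charter) yields O(break_seal).
Premises 1, 3, 7, 10, 11 do not contribute to this derivation.
Thus O(break_seal), which is F(¬break_seal): ¬break_seal is forbidden.

Forbidden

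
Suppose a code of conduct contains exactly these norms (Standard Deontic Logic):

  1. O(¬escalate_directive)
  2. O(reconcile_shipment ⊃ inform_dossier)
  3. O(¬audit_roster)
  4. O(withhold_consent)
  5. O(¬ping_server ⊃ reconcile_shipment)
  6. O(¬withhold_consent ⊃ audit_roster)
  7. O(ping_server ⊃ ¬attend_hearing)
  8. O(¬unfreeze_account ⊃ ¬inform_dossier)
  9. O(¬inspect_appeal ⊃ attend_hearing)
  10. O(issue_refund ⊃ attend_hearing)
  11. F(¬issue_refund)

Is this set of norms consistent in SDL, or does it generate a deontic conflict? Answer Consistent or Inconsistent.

Consistent

Premise 6 is O(¬withhold_consent ⊃ audit_roster), but O(¬withhold_consent) is not derivable from the premises, so it does not yield O(audit_roster).
So O(audit_roster) is not derivable, and the apparent clash with O(¬audit_roster) does not arise.
A world satisfying every obligation exists (e.g. attend_hearing=true, audit_roster=false, escalate_directive=false, inform_dossier=true, inspect_appeal=false, issue_refund=true, ping_server=false, reconcile_shipment=true, unfreeze_account=true, withhold_consent=true); no atom is both obligatory and forbidden, so the set is consistent.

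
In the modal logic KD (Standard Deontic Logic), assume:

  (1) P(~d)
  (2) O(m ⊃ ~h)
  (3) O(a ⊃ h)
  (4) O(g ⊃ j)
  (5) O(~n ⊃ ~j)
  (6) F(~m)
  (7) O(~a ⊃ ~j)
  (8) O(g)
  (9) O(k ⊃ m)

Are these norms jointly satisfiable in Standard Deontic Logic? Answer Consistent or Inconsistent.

Inconsistent

Premise 6, F(~m), is equivalent to O(m).
With premise 2, O(m ⊃ ~h), the K-axiom yields O(~h).
Premise 3 is O(a ⊃ h); contrapositively O(~h ⊃ ~a). Since O(~h) holds, K gives O(~a).
From O(~a) and premise 7, O(~a ⊃ ~j), we obtain O(~j).
Premise 4 is O(g ⊃ j); contrapositively O(~j ⊃ ~g). Since O(~j) holds, K gives O(~g).
But premise 8 directly asserts O(g).
We now have both O(~g) and O(g) — g is simultaneously obligatory and forbidden, violating the D-axiom.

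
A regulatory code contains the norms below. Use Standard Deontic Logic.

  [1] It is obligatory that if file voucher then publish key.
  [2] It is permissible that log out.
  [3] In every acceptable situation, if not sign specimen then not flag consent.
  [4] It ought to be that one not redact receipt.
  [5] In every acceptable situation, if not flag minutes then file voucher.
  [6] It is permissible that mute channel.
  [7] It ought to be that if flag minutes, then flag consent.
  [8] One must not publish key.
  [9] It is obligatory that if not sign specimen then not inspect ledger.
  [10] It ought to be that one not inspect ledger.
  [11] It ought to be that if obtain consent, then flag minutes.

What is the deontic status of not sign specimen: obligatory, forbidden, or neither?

Forbidden

F(publish_key) at premise 8 means O(¬publish_key).
Premise 1, O(file_voucher → publish_key), contraposes to O(¬publish_key → ¬file_voucher); with O(¬publish_key) we get O(¬file_voucher).
Premise 5, O(¬flag_minutes → file_voucher), contraposes to O(¬file_voucher → flag_minutes); with O(¬file_voucher) we get O(flag_minutes).
Applying K to premise 7 (O(flag_minutes → flag_consent)) and O(flag_minutes) yields O(flag_consent).
The contrapositive of premise 3 (O(¬sign_specimen → ¬flag_consent)) is O(flag_consent → sign_specimen), and O(flag_consent) is already established, so O(sign_specimen).
Premises 2, 4, 6, 9, 10, 11 do not contribute to this derivation.
Thus O(sign_specimen), which is F(¬sign_specimen): ¬sign_specimen is forbidden.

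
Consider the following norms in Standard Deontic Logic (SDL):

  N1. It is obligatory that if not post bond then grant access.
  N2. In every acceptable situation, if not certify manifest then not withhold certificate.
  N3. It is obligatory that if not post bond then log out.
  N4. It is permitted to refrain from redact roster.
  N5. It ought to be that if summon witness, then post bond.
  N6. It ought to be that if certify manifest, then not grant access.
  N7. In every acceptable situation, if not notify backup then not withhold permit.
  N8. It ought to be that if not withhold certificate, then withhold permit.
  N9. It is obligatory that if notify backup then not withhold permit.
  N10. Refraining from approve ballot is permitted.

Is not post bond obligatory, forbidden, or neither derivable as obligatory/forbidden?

Forbidden

By case analysis on ¬notify_backup: premise 7 gives O(¬notify_backup → ¬withhold_permit) and premise 9 gives O(notify_backup → ¬withhold_permit), so O(¬withhold_permit) either way.
Premise 8 is O(¬withhold_certificate → withhold_permit); contrapositively O(¬withhold_permit → withhold_certificate). Since O(¬withhold_permit) holds, K gives O(withhold_certificate).
Premise 2 is O(¬certify_manifest → ¬withhold_certificate); contrapositively O(withhold_certificate → certify_manifest). Since O(withhold_certificate) holds, K gives O(certify_manifest).
Applying K to premise 6 (O(certify_manifest → ¬grant_access)) and O(certify_manifest) yields O(¬grant_access).
The contrapositive of premise 1 (O(¬post_bond → grant_access)) is O(¬grant_access → post_bond), and O(¬grant_access) is already established, so O(post_bond).
Premises 3, 4, 5, 10 do not contribute to this derivation.
Thus O(post_bond), which is F(¬post_bond): ¬post_bond is forbidden.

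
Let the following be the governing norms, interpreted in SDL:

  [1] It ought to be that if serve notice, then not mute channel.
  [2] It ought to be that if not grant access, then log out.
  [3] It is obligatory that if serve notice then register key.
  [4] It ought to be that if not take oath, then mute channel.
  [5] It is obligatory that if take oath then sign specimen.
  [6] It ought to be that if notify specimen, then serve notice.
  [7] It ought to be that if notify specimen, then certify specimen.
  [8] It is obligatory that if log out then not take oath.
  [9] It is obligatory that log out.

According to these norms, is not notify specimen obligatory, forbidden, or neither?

From premise 9 we have O(log_out).
From O(log_out) and premise 8, O(log_out → ¬take_oath), we obtain O(¬take_oath).
From O(¬take_oath) and premise 4, O(¬take_oath → mute_channel), we obtain O(mute_channel).
Premise 1 is O(serve_notice → ¬mute_channel); contrapositively O(mute_channel → ¬serve_notice). Since O(mute_channel) holds, K gives O(¬serve_notice).
The contrapositive of premise 6 (O(notify_specimen → serve_notice)) is O(¬serve_notice → ¬notify_specimen), and O(¬serve_notice) is already established, so O(¬notify_specimen).
Premises 2, 3, 5, 7 do not contribute to this derivation.
Hence ¬notify_specimen is obligatory.

Obligatory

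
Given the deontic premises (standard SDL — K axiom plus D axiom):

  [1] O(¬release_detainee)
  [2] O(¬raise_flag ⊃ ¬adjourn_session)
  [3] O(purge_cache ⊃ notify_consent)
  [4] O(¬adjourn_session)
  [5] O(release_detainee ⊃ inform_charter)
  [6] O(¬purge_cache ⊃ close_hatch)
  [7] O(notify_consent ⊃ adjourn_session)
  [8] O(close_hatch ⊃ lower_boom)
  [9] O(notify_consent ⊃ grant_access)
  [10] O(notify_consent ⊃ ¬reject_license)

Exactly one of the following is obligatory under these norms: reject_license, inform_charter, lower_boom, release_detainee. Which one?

lower_boom

From premise 4 we have O(¬adjourn_session).
Premise 7 is O(notify_consent ⊃ adjourn_session); contrapositively O(¬adjourn_session ⊃ ¬notify_consent). Since O(¬adjourn_session) holds, K gives O(¬notify_consent).
The contrapositive of premise 3 (O(purge_cache ⊃ notify_consent)) is O(¬notify_consent ⊃ ¬purge_cache), and O(¬notify_consent) is already established, so O(¬purge_cache).
Applying K to premise 6 (O(¬purge_cache ⊃ close_hatch)) and O(¬purge_cache) yields O(close_hatch).
Applying K to premise 8 (O(close_hatch ⊃ lower_boom)) and O(close_hatch) yields O(lower_boom).
So O(lower_boom) holds — lower_boom is obligatory. None of the other listed options is made obligatory by any chain of premises.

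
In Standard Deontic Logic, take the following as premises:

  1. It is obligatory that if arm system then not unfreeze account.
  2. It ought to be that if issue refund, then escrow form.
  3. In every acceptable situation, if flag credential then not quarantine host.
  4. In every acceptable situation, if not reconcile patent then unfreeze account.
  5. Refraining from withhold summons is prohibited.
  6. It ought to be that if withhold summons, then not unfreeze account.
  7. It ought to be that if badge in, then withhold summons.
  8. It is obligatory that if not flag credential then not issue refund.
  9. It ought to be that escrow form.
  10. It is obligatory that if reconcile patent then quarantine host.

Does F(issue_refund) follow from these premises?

Premise 5, F(¬withhold_summons), is equivalent to O(withhold_summons).
Premise 6 is O(withhold_summons → ¬unfreeze_account); since O(withhold_summons), deontic closure gives O(¬unfreeze_account).
Premise 4 is O(¬reconcile_patent → unfreeze_account); contrapositively O(¬unfreeze_account → reconcile_patent). Since O(¬unfreeze_account) holds, K gives O(reconcile_patent).
Premise 10 is O(reconcile_patent → quarantine_host); since O(reconcile_patent), deontic closure gives O(quarantine_host).
Premise 3, O(flag_credential → ¬quarantine_host), contraposes to O(quarantine_host → ¬flag_credential); with O(quarantine_host) we get O(¬flag_credential).
Premise 8 is O(¬flag_credential → ¬issue_refund); since O(¬flag_credential), deontic closure gives O(¬issue_refund).
Premises 1, 2, 7, 9 do not contribute to this derivation.
So O(¬issue_refund) holds, i.e. F(issue_refund). The claim follows.

Yes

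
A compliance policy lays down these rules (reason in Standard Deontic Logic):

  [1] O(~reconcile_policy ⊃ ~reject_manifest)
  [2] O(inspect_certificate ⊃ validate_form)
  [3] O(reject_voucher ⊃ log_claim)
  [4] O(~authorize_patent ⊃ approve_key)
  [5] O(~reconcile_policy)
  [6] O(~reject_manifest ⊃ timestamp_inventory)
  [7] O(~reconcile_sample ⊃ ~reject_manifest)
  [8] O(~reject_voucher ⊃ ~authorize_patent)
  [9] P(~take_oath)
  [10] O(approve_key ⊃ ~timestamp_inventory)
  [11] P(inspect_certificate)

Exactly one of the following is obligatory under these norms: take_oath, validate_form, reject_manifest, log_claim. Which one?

From premise 5 we have O(~reconcile_policy).
From O(~reconcile_policy) and premise 1, O(~reconcile_policy ⊃ ~reject_manifest), we obtain O(~reject_manifest).
From O(~reject_manifest) and premise 6, O(~reject_manifest ⊃ timestamp_inventory), we obtain O(timestamp_inventory).
Premise 10 is O(approve_key ⊃ ~timestamp_inventory); contrapositively O(timestamp_inventory ⊃ ~approve_key). Since O(timestamp_inventory) holds, K gives O(~approve_key).
The contrapositive of premise 4 (O(~authorize_patent ⊃ approve_key)) is O(~approve_key ⊃ authorize_patent), and O(~approve_key) is already established, so O(authorize_patent).
Premise 8, O(~reject_voucher ⊃ ~authorize_patent), contraposes to O(authorize_patent ⊃ reject_voucher); with O(authorize_patent) we get O(reject_voucher).
Applying K to premise 3 (O(reject_voucher ⊃ log_claim)) and O(reject_voucher) yields O(log_claim).
So O(log_claim) holds — log_claim is obligatory. None of the other listed options is made obligatory by any chain of premises.

log_claim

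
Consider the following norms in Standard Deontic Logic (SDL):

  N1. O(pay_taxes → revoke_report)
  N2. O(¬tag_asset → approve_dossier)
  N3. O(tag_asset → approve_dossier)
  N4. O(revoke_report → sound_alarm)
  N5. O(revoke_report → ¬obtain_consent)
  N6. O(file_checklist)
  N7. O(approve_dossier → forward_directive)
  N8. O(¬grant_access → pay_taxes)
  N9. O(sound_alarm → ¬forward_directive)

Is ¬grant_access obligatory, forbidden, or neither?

Premises 2 and 3 cover both cases: O(¬tag_asset → approve_dossier) and O(tag_asset → approve_dossier). Since ¬tag_asset ∨ tag_asset is a tautology, O(approve_dossier) follows.
With premise 7, O(approve_dossier → forward_directive), the K-axiom yields O(forward_directive).
Premise 9, O(sound_alarm → ¬forward_directive), contraposes to O(forward_directive → ¬sound_alarm); with O(forward_directive) we get O(¬sound_alarm).
Premise 4 is O(revoke_report → sound_alarm); contrapositively O(¬sound_alarm → ¬revoke_report). Since O(¬sound_alarm) holds, K gives O(¬revoke_report).
Premise 1, O(pay_taxes → revoke_report), contraposes to O(¬revoke_report → ¬pay_taxes); with O(¬revoke_report) we get O(¬pay_taxes).
Premise 8, O(¬grant_access → pay_taxes), contraposes to O(¬pay_taxes → grant_access); with O(¬pay_taxes) we get O(grant_access).
Premises 5, 6 do not contribute to this derivation.
Thus O(grant_access), which is F(¬grant_access): ¬grant_access is forbidden.

Forbidden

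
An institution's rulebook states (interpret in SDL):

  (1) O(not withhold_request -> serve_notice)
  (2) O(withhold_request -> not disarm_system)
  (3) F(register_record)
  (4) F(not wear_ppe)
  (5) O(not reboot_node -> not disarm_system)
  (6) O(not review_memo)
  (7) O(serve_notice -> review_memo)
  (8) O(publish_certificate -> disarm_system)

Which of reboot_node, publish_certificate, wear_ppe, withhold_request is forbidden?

From premise 6 we have O(not review_memo).
The contrapositive of premise 7 (O(serve_notice -> review_memo)) is O(not review_memo -> not serve_notice), and O(not review_memo) is already established, so O(not serve_notice).
The contrapositive of premise 1 (O(not withhold_request -> serve_notice)) is O(not serve_notice -> withhold_request), and O(not serve_notice) is already established, so O(withhold_request).
From O(withhold_request) and premise 2, O(withhold_request -> not disarm_system), we obtain O(not disarm_system).
Premise 8, O(publish_certificate -> disarm_system), contraposes to O(not disarm_system -> not publish_certificate); with O(not disarm_system) we get O(not publish_certificate).
So O(not publish_certificate) holds, i.e. publish_certificate is forbidden. None of the other listed options is forbidden under the premises.

publish_certificate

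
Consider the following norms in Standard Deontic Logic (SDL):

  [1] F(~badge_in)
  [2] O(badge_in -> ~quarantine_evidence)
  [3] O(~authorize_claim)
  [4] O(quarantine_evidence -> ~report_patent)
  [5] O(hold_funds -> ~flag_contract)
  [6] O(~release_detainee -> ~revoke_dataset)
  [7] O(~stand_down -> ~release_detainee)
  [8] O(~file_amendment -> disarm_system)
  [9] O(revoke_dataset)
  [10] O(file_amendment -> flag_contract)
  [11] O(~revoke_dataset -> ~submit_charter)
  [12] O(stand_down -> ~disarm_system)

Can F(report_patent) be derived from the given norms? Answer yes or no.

Premise 4 is O(quarantine_evidence -> ~report_patent), but O(quarantine_evidence) is not derivable from the premises, so it does not yield O(~report_patent).
No other premise forces O(~report_patent). An ideal world satisfying every premise can still have report_patent true, so F(report_patent) is not derivable.

No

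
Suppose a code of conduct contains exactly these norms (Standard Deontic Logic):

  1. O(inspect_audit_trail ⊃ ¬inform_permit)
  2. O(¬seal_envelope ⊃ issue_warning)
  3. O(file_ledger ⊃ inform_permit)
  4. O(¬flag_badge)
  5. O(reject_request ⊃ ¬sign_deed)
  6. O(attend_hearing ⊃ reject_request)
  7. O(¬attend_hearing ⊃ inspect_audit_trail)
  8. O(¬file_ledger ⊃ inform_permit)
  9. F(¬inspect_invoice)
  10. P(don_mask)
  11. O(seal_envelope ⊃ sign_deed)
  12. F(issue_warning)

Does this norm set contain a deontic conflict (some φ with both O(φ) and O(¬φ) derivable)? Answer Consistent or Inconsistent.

Inconsistent

By case analysis on ¬file_ledger: premise 8 gives O(¬file_ledger ⊃ inform_permit) and premise 3 gives O(file_ledger ⊃ inform_permit), so O(inform_permit) either way.
Premise 1 is O(inspect_audit_trail ⊃ ¬inform_permit); contrapositively O(inform_permit ⊃ ¬inspect_audit_trail). Since O(inform_permit) holds, K gives O(¬inspect_audit_trail).
Premise 7 is O(¬attend_hearing ⊃ inspect_audit_trail); contrapositively O(¬inspect_audit_trail ⊃ attend_hearing). Since O(¬inspect_audit_trail) holds, K gives O(attend_hearing).
From O(attend_hearing) and premise 6, O(attend_hearing ⊃ reject_request), we obtain O(reject_request).
Premise 5 is O(reject_request ⊃ ¬sign_deed); since O(reject_request), deontic closure gives O(¬sign_deed).
Premise 11 is O(seal_envelope ⊃ sign_deed); contrapositively O(¬sign_deed ⊃ ¬seal_envelope). Since O(¬sign_deed) holds, K gives O(¬seal_envelope).
Applying K to premise 2 (O(¬seal_envelope ⊃ issue_warning)) and O(¬seal_envelope) yields O(issue_warning).
Yet premise 12 is F(issue_warning), i.e. O(¬issue_warning).
We now have both O(issue_warning) and O(¬issue_warning) — issue_warning is simultaneously obligatory and forbidden, violating the D-axiom.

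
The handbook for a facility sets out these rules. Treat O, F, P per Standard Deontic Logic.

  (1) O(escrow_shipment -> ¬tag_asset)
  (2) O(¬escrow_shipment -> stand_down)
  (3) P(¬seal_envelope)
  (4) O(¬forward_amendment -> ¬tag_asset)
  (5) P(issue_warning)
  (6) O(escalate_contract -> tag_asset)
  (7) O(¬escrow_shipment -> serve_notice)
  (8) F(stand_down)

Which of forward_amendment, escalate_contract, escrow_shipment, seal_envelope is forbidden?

Premise 8, F(stand_down), is equivalent to O(¬stand_down).
Premise 2, O(¬escrow_shipment -> stand_down), contraposes to O(¬stand_down -> escrow_shipment); with O(¬stand_down) we get O(escrow_shipment).
Premise 1 is O(escrow_shipment -> ¬tag_asset); since O(escrow_shipment), deontic closure gives O(¬tag_asset).
Premise 6 is O(escalate_contract -> tag_asset); contrapositively O(¬tag_asset -> ¬escalate_contract). Since O(¬tag_asset) holds, K gives O(¬escalate_contract).
So O(¬escalate_contract) holds, i.e. escalate_contract is forbidden. None of the other listed options is forbidden under the premises.

escalate_contract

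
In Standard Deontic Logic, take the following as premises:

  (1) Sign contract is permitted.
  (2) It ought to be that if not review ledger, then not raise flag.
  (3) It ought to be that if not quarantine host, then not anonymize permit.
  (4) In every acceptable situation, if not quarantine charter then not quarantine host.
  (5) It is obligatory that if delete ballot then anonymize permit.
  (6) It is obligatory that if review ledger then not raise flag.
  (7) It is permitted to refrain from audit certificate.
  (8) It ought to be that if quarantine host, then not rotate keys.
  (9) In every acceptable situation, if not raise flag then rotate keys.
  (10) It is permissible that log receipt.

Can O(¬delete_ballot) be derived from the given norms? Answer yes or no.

By case analysis on ¬review_ledger: premise 2 gives O(¬review_ledger → ¬raise_flag) and premise 6 gives O(review_ledger → ¬raise_flag), so O(¬raise_flag) either way.
Premise 9 is O(¬raise_flag → rotate_keys); since O(¬raise_flag), deontic closure gives O(rotate_keys).
Premise 8 is O(quarantine_host → ¬rotate_keys); contrapositively O(rotate_keys → ¬quarantine_host). Since O(rotate_keys) holds, K gives O(¬quarantine_host).
With premise 3, O(¬quarantine_host → ¬anonymize_permit), the K-axiom yields O(¬anonymize_permit).
Premise 5 is O(delete_ballot → anonymize_permit); contrapositively O(¬anonymize_permit → ¬delete_ballot). Since O(¬anonymize_permit) holds, K gives O(¬delete_ballot).
Premises 1, 4, 7, 10 do not contribute to this derivation.
So O(¬delete_ballot) follows.

Yes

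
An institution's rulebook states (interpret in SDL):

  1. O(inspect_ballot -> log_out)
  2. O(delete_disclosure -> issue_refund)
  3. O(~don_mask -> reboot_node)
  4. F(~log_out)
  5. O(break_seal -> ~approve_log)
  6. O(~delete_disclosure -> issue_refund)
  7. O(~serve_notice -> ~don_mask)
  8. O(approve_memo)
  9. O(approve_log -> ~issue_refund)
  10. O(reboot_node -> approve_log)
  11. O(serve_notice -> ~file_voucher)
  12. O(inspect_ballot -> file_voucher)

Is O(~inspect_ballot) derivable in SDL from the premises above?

Yes

By case analysis on delete_disclosure: premise 2 gives O(delete_disclosure -> issue_refund) and premise 6 gives O(~delete_disclosure -> issue_refund), so O(issue_refund) either way.
Premise 9, O(approve_log -> ~issue_refund), contraposes to O(issue_refund -> ~approve_log); with O(issue_refund) we get O(~approve_log).
The contrapositive of premise 10 (O(reboot_node -> approve_log)) is O(~approve_log -> ~reboot_node), and O(~approve_log) is already established, so O(~reboot_node).
The contrapositive of premise 3 (O(~don_mask -> reboot_node)) is O(~reboot_node -> don_mask), and O(~reboot_node) is already established, so O(don_mask).
Premise 7, O(~serve_notice -> ~don_mask), contraposes to O(don_mask -> serve_notice); with O(don_mask) we get O(serve_notice).
Applying K to premise 11 (O(serve_notice -> ~file_voucher)) and O(serve_notice) yields O(~file_voucher).
Premise 12 is O(inspect_ballot -> file_voucher); contrapositively O(~file_voucher -> ~inspect_ballot). Since O(~file_voucher) holds, K gives O(~inspect_ballot).
Premises 1, 4, 5, 8 do not contribute to this derivation.
So O(~inspect_ballot) follows.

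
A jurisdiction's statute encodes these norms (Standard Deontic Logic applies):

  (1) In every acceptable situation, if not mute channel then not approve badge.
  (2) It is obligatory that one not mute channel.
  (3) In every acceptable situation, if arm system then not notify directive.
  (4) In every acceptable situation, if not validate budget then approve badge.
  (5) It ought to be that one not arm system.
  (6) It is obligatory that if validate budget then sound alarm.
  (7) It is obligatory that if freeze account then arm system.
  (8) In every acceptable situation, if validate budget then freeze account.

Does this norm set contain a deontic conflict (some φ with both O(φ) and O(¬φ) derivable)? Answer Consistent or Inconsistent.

Inconsistent

Premise 5 gives O(¬arm_system).
Premise 7, O(freeze_account → arm_system), contraposes to O(¬arm_system → ¬freeze_account); with O(¬arm_system) we get O(¬freeze_account).
Premise 8 is O(validate_budget → freeze_account); contrapositively O(¬freeze_account → ¬validate_budget). Since O(¬freeze_account) holds, K gives O(¬validate_budget).
From O(¬validate_budget) and premise 4, O(¬validate_budget → approve_badge), we obtain O(approve_badge).
The contrapositive of premise 1 (O(¬mute_channel → ¬approve_badge)) is O(approve_badge → mute_channel), and O(approve_badge) is already established, so O(mute_channel).
But premise 2 directly asserts O(¬mute_channel).
We now have both O(mute_channel) and O(¬mute_channel) — mute_channel is simultaneously obligatory and forbidden, violating the D-axiom.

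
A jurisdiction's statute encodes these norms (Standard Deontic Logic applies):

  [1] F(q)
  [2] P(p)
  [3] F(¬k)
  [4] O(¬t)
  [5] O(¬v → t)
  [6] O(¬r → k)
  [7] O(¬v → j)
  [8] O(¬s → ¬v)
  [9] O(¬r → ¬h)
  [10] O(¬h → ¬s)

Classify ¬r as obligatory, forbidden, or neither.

Premise 4 states O(¬t) outright.
The contrapositive of premise 5 (O(¬v → t)) is O(¬t → v), and O(¬t) is already established, so O(v).
Premise 8 is O(¬s → ¬v); contrapositively O(v → s). Since O(v) holds, K gives O(s).
Premise 10, O(¬h → ¬s), contraposes to O(s → h); with O(s) we get O(h).
The contrapositive of premise 9 (O(¬r → ¬h)) is O(h → r), and O(h) is already established, so O(r).
Premises 1, 2, 3, 6, 7 do not contribute to this derivation.
Thus O(r), which is F(¬r): ¬r is forbidden.

Forbidden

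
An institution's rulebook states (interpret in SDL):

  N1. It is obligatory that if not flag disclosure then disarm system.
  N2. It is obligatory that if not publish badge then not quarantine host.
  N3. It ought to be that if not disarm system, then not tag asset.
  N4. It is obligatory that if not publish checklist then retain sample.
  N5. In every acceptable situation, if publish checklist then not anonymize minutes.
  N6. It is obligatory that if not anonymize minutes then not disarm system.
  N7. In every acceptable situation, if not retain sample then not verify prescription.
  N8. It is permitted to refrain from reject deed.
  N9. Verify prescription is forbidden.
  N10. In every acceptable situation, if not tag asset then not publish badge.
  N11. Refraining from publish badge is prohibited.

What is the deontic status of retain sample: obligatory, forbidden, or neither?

Premise 11, F(¬publish_badge), is equivalent to O(publish_badge).
Premise 10, O(¬tag_asset → ¬publish_badge), contraposes to O(publish_badge → tag_asset); with O(publish_badge) we get O(tag_asset).
Premise 3 is O(¬disarm_system → ¬tag_asset); contrapositively O(tag_asset → disarm_system). Since O(tag_asset) holds, K gives O(disarm_system).
The contrapositive of premise 6 (O(¬anonymize_minutes → ¬disarm_system)) is O(disarm_system → anonymize_minutes), and O(disarm_system) is already established, so O(anonymize_minutes).
Premise 5 is O(publish_checklist → ¬anonymize_minutes); contrapositively O(anonymize_minutes → ¬publish_checklist). Since O(anonymize_minutes) holds, K gives O(¬publish_checklist).
From O(¬publish_checklist) and premise 4, O(¬publish_checklist → retain_sample), we obtain O(retain_sample).
Premises 1, 2, 7, 8, 9 do not contribute to this derivation.
Hence retain_sample is obligatory.

Obligatory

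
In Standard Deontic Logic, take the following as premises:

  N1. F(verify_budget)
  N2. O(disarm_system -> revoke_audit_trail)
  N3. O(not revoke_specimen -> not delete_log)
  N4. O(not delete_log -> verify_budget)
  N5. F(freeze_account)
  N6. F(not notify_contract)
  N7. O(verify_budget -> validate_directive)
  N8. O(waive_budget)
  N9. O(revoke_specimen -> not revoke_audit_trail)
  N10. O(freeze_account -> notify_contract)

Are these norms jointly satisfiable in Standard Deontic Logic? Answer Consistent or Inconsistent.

Premise 10 is O(freeze_account -> notify_contract); even if O(notify_contract) held, inferring O(freeze_account) would be affirming the consequent — invalid.
So O(freeze_account) is not derivable, and the apparent clash with O(not freeze_account) does not arise.
A world satisfying every obligation exists (e.g. delete_log=true, disarm_system=false, freeze_account=false, notify_contract=true, revoke_audit_trail=false, revoke_specimen=true, validate_directive=false, verify_budget=false, waive_budget=true); no atom is both obligatory and forbidden, so the set is consistent.

Consistent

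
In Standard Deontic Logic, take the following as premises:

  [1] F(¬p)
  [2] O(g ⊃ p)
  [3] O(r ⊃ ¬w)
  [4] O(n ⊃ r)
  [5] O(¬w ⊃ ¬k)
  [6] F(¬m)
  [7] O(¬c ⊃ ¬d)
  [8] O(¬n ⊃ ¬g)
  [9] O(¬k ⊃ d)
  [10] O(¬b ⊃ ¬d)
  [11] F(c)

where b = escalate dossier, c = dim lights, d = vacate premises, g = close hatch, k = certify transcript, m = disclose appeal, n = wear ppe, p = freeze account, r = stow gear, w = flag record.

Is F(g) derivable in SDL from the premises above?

Yes

F(c) at premise 11 means O(¬c).
With premise 7, O(¬c ⊃ ¬d), the K-axiom yields O(¬d).
The contrapositive of premise 9 (O(¬k ⊃ d)) is O(¬d ⊃ k), and O(¬d) is already established, so O(k).
The contrapositive of premise 5 (O(¬w ⊃ ¬k)) is O(k ⊃ w), and O(k) is already established, so O(w).
The contrapositive of premise 3 (O(r ⊃ ¬w)) is O(w ⊃ ¬r), and O(w) is already established, so O(¬r).
The contrapositive of premise 4 (O(n ⊃ r)) is O(¬r ⊃ ¬n), and O(¬r) is already established, so O(¬n).
From O(¬n) and premise 8, O(¬n ⊃ ¬g), we obtain O(¬g).
Premises 1, 2, 6, 10 do not contribute to this derivation.
So O(¬g) holds, i.e. F(g). The claim follows.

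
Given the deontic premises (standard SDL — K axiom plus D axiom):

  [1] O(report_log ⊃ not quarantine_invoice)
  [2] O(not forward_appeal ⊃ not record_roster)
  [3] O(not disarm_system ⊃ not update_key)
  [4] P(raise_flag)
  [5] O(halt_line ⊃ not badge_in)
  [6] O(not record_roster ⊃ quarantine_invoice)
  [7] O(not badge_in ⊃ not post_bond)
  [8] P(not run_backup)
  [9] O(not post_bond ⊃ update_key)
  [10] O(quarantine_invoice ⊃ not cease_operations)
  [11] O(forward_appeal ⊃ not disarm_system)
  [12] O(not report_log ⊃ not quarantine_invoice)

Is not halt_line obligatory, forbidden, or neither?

Premises 1 and 12 are O(report_log ⊃ not quarantine_invoice) and O(not report_log ⊃ not quarantine_invoice); every ideal world satisfies report_log or not report_log, so in either case not quarantine_invoice holds — hence O(not quarantine_invoice).
Premise 6, O(not record_roster ⊃ quarantine_invoice), contraposes to O(not quarantine_invoice ⊃ record_roster); with O(not quarantine_invoice) we get O(record_roster).
Premise 2, O(not forward_appeal ⊃ not record_roster), contraposes to O(record_roster ⊃ forward_appeal); with O(record_roster) we get O(forward_appeal).
From O(forward_appeal) and premise 11, O(forward_appeal ⊃ not disarm_system), we obtain O(not disarm_system).
Premise 3 is O(not disarm_system ⊃ not update_key); since O(not disarm_system), deontic closure gives O(not update_key).
Premise 9 is O(not post_bond ⊃ update_key); contrapositively O(not update_key ⊃ post_bond). Since O(not update_key) holds, K gives O(post_bond).
Premise 7, O(not badge_in ⊃ not post_bond), contraposes to O(post_bond ⊃ badge_in); with O(post_bond) we get O(badge_in).
The contrapositive of premise 5 (O(halt_line ⊃ not badge_in)) is O(badge_in ⊃ not halt_line), and O(badge_in) is already established, so O(not halt_line).
Premises 4, 8, 10 do not contribute to this derivation.
Hence not halt_line is obligatory.

Obligatory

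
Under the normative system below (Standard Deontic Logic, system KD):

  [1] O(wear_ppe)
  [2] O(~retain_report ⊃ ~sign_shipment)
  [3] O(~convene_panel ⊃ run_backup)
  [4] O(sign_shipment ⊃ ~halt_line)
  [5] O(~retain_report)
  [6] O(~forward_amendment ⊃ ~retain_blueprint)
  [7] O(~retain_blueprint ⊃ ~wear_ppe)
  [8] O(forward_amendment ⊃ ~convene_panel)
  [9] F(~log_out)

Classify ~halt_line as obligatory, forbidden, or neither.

Neither

Premise 4 is O(sign_shipment ⊃ ~halt_line), but O(sign_shipment) is not derivable from the premises, so it does not yield O(~halt_line).
No premise or chain of K-axiom applications forces O(~halt_line), and none forces O(halt_line). So ~halt_line is neither obligatory nor forbidden under these norms.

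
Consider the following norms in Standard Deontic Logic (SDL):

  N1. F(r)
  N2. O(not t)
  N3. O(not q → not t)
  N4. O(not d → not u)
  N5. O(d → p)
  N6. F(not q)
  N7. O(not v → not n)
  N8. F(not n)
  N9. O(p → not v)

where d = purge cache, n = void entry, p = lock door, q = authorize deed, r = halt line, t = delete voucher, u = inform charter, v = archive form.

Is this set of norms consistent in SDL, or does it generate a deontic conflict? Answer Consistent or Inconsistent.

Premise 3 is O(not q → not t); even if O(not t) held, inferring O(not q) would be affirming the consequent — invalid.
So O(not q) is not derivable, and the apparent clash with O(q) does not arise.
A world satisfying every obligation exists (e.g. d=false, n=true, p=false, q=true, r=false, t=false, u=false, v=true); no atom is both obligatory and forbidden, so the set is consistent.

Consistent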